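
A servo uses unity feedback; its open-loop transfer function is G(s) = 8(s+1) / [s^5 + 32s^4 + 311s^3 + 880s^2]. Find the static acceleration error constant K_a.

Lowest-order denominator term is 880s^2, so the open loop has 2 poles at the origin → type 2 system.
K_a = lim_{s→0} s^2·G(s) = 8·1 / 880 = 1/110.

1/110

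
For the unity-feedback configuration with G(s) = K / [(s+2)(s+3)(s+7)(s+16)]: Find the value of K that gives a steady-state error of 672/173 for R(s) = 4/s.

20

System type = 0 (no poles at s=0).
K_p = lim_{s→0} G(s) = K / (2·3·7·16) = (1/672)·K.
e_ss = 4/(1 + K_p) = 672/173 ⇒ 1 + (1/672)·K = 173/168 ⇒ K = 20.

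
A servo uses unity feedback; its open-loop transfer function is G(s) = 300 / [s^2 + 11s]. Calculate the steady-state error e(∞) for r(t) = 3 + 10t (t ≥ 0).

The denominator has no term below 11s — 1 pole at s=0, type 1. Treating each term separately:
  • 3: tracked with zero error.
  • 10t: e_ss = 10/K_v with K_v=300/11 → 11/30.
Total e_ss = 11/30.

11/30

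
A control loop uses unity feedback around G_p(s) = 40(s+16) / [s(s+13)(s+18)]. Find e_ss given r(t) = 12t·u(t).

System type = 1 (one pole at s=0).
K_v = lim_{s→0} s·G_p(s) = 40·16 / (13·18) = 320/117.
e_ss = 12/K_v = 12/(320/117) = 4.3875.

4.3875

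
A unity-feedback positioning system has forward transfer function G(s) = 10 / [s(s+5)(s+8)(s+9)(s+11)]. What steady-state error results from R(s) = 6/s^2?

2376

The open loop has one pole at the origin → type 1 system.
K_v = lim_{s→0} s·G(s) = 10 / (5·8·9·11) = 1/396.
e_ss = 6/K_v = 6/(1/396) = 2376.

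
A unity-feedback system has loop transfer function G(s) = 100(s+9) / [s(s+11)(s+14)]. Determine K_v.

450/77

G(s) has one factor of s in the denominator, so the system is type 1.
K_v = lim_{s→0} s·G(s) = 100·9 / (11·14) = 450/77.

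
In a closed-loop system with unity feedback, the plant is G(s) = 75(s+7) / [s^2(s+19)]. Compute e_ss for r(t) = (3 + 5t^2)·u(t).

Two free integrators in G(s): this is a type 2 system. Taking each input component in turn:
  • 3: tracked with zero error.
  • 5t^2: e_ss = 10/K_a with K_a=525/19 → 38/105.
Total e_ss = 38/105.

38/105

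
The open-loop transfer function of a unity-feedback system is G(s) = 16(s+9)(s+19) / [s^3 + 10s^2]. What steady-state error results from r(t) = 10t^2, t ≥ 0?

25/342

The denominator has no term below 10s^2 — 2 poles at s=0, type 2.
K_a = lim_{s→0} s^2·G(s) = 16·9·19 / 10 = 273.6.
r(t) = 10t^2 gives R(s) = 20/s^3.
e_ss = 20/K_a = 20/273.6 = 25/342.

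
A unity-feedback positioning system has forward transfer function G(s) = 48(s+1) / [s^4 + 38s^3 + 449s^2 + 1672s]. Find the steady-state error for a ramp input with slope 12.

The denominator has no term below 1672s — 1 pole at s=0, type 1.
K_v = lim_{s→0} s·G(s) = 48·1 / 1672 = 6/209.
e_ss = 12/K_v = 12/(6/209) = 418.

418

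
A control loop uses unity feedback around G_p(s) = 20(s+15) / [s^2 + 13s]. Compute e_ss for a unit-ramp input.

Lowest-order denominator term is 13s, so the open loop has 1 pole at the origin → type 1 system.
K_v = lim_{s→0} s·G_p(s) = 20·15 / 13 = 300/13.
e_ss = 1/K_v = 1/(300/13) = 13/300.

13/300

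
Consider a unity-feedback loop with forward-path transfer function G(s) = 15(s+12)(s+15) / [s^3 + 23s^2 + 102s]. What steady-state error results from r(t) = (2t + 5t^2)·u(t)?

Factoring s from the denominator leaves a polynomial with constant term 102, so the system is type 1. Taking each input component in turn:
  • 2t: e_ss = 2/K_v with K_v=450/17 → 17/225.
  • 5t^2: a type-1 system cannot track it, e_ss → ∞.
The unbounded component dominates.

infinity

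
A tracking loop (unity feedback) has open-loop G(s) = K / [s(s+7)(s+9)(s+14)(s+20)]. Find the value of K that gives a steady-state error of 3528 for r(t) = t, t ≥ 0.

G(s) has one factor of s in the denominator, so the system is type 1.
K_v = lim_{s→0} s·G(s) = K / (7·9·14·20) = (1/17640)·K.
e_ss = 1/K_v = 3528 ⇒ K_v = 1/3528 ⇒ K = (1/3528)/(1/17640) = 5.

5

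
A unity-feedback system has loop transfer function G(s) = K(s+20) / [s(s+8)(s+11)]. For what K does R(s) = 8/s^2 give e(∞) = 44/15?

12

G(s) has one factor of s in the denominator, so the system is type 1.
K_v = lim_{s→0} s·G(s) = K·20 / (8·11) = (5/22)·K.
e_ss = 8/K_v = 44/15 ⇒ K_v = 30/11 ⇒ K = (30/11)/(5/22) = 12.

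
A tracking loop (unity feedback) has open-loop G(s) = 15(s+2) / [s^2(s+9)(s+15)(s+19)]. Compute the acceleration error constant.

System type = 2 (two poles at s=0).
K_a = lim_{s→0} s^2·G(s) = 15·2 / (9·15·19) = 2/171.

2/171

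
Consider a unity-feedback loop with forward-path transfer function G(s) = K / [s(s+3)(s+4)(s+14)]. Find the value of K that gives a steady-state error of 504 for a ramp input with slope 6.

2

One free integrator in G(s): this is a type 1 system.
K_v = lim_{s→0} s·G(s) = K / (3·4·14) = (1/168)·K.
e_ss = 6/K_v = 504 ⇒ K_v = 1/84 ⇒ K = (1/84)/(1/168) = 2.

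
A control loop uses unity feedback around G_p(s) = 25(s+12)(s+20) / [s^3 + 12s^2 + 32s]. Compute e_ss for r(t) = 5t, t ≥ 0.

Lowest-order denominator term is 32s, so the open loop has 1 pole at the origin → type 1 system.
K_v = lim_{s→0} s·G_p(s) = 25·12·20 / 32 = 187.5.
e_ss = 5/K_v = 5/187.5 = 2/75.

2/75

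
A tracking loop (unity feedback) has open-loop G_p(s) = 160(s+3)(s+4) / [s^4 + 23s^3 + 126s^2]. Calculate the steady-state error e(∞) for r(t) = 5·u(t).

0

Lowest-order denominator term is 126s^2, so the open loop has 2 poles at the origin → type 2 system.
K_p = ∞ for a type-2 system; e_ss to a step is zero.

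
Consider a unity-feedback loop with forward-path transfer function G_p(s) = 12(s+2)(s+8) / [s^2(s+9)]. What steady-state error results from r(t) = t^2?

3/32

The open loop has two poles at the origin → type 2 system.
K_a = lim_{s→0} s^2·G_p(s) = 12·2·8 / (9) = 64/3.
r(t) = t^2 gives R(s) = 2/s^3.
e_ss = 2/K_a = 2/(64/3) = 3/32.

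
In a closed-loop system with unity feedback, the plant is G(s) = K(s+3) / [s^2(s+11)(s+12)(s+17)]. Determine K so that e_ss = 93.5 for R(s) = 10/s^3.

G(s) has two factors of s in the denominator, so the system is type 2.
K_a = lim_{s→0} s^2·G(s) = K·3 / (11·12·17) = (1/748)·K.
e_ss = 10/K_a = 93.5 ⇒ K_a = 20/187 ⇒ K = (20/187)/(1/748) = 80.

80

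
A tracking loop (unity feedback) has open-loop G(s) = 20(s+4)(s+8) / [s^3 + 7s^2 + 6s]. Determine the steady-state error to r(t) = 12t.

Lowest-order denominator term is 6s, so the open loop has 1 pole at the origin → type 1 system.
K_v = lim_{s→0} s·G(s) = 20·4·8 / 6 = 320/3.
e_ss = 12/K_v = 12/(320/3) = 0.1125.

0.1125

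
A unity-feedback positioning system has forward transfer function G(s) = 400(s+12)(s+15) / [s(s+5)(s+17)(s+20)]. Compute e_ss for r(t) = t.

17/720

G(s) has one factor of s in the denominator, so the system is type 1.
K_v = lim_{s→0} s·G(s) = 400·12·15 / (5·17·20) = 720/17.
e_ss = 1/K_v = 1/(720/17) = 17/720.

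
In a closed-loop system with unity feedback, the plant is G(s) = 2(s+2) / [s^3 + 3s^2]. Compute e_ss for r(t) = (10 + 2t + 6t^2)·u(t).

Lowest-order denominator term is 3s^2, so the open loop has 2 poles at the origin → type 2 system. By superposition:
  • 10: tracked with zero error.
  • 2t: tracked with zero error.
  • 6t^2: e_ss = 12/K_a with K_a=4/3 → 9.
Total e_ss = 9.

9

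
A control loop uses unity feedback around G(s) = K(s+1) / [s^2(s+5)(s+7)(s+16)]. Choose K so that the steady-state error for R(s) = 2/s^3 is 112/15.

150

Two free integrators in G(s): this is a type 2 system.
K_a = lim_{s→0} s^2·G(s) = K·1 / (5·7·16) = (1/560)·K.
e_ss = 2/K_a = 112/15 ⇒ K_a = 15/56 ⇒ K = (15/56)/(1/560) = 150.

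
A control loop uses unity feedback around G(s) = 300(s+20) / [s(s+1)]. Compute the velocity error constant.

6000

One free integrator in G(s): this is a type 1 system.
K_v = lim_{s→0} s·G(s) = 300·20 / (1) = 6000.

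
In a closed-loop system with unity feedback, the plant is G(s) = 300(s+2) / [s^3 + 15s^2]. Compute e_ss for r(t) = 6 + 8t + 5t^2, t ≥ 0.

0.25

Factoring s^2 from the denominator leaves a polynomial with constant term 15, so the system is type 2. By superposition:
  • 6: tracked with zero error.
  • 8t: tracked with zero error.
  • 5t^2: e_ss = 10/K_a with K_a=40 → 0.25.
Total e_ss = 0.25.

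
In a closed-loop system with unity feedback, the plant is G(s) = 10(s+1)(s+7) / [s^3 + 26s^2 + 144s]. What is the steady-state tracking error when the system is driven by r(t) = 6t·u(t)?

Factoring s from the denominator leaves a polynomial with constant term 144, so the system is type 1.
K_v = lim_{s→0} s·G(s) = 10·1·7 / 144 = 35/72.
e_ss = 6/K_v = 6/(35/72) = 432/35.

432/35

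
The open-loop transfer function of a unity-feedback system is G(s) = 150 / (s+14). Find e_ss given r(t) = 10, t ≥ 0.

G(s) has no factors of s in the denominator, so the system is type 0.
K_p = lim_{s→0} G(s) = 150 / (14) = 75/7.
e_ss = 10/(1 + K_p) = 10/(82/7) = 35/41.

35/41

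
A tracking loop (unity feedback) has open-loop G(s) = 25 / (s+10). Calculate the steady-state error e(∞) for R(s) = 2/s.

4/7

G(s) has no factors of s in the denominator, so the system is type 0.
K_p = lim_{s→0} G(s) = 25 / (10) = 2.5.
e_ss = 2/(1 + K_p) = 2/3.5 = 4/7.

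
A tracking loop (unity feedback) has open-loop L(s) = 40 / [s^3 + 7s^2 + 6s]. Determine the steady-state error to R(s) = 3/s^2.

0.45

The denominator has no term below 6s — 1 pole at s=0, type 1.
K_v = lim_{s→0} s·L(s) = 40 / 6 = 20/3.
e_ss = 3/K_v = 3/(20/3) = 0.45.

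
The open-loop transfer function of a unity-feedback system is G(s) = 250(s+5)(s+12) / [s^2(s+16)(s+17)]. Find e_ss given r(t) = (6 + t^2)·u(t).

Two free integrators in G(s): this is a type 2 system. Taking each input component in turn:
  • 6: tracked with zero error.
  • t^2: e_ss = 2/K_a with K_a=1875/34 → 68/1875.
Total e_ss = 68/1875.

68/1875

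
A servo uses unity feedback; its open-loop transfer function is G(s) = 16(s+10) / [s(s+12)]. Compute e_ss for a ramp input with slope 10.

System type = 1 (one pole at s=0).
K_v = lim_{s→0} s·G(s) = 16·10 / (12) = 40/3.
e_ss = 10/K_v = 10/(40/3) = 0.75.

0.75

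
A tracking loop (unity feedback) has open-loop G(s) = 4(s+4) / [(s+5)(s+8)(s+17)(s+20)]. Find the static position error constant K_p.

G(s) has no factors of s in the denominator, so the system is type 0.
K_p = lim_{s→0} G(s) = 4·4 / (5·8·17·20) = 1/850.

1/850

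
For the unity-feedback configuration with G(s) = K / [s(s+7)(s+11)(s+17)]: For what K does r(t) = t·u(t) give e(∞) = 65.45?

20

The open loop has one pole at the origin → type 1 system.
K_v = lim_{s→0} s·G(s) = K / (7·11·17) = (1/1309)·K.
e_ss = 1/K_v = 65.45 ⇒ K_v = 20/1309 ⇒ K = (20/1309)/(1/1309) = 20.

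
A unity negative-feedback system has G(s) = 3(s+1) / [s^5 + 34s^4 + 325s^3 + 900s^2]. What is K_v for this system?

K_v = lim_{s→0} s·G(s); with 2 poles at the origin the limit diverges, so K_v = ∞.

infinity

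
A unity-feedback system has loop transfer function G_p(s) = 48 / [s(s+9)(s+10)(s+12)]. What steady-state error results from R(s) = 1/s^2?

The open loop has one pole at the origin → type 1 system.
K_v = lim_{s→0} s·G_p(s) = 48 / (9·10·12) = 2/45.
e_ss = 1/K_v = 1/(2/45) = 22.5.

22.5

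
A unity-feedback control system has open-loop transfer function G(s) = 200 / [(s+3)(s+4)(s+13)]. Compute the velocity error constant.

0

G(s) has no factors of s in the denominator, so the system is type 0.
K_v = lim_{s→0} s·G(s) = 0 (the extra factor of s kills the finite limit).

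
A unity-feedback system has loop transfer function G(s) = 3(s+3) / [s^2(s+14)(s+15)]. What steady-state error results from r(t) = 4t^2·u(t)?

560/3

Two free integrators in G(s): this is a type 2 system.
K_a = lim_{s→0} s^2·G(s) = 3·3 / (14·15) = 3/70.
r(t) = 4t^2 gives R(s) = 8/s^3.
e_ss = 8/K_a = 8/(3/70) = 560/3.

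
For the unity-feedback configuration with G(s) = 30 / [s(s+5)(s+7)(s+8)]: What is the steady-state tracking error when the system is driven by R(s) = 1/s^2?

The open loop has one pole at the origin → type 1 system.
K_v = lim_{s→0} s·G(s) = 30 / (5·7·8) = 3/28.
e_ss = 1/K_v = 1/(3/28) = 28/3.

28/3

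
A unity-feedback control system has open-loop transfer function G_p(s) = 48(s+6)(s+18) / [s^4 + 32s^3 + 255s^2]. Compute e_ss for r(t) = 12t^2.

85/72

The denominator has no term below 255s^2 — 2 poles at s=0, type 2.
K_a = lim_{s→0} s^2·G_p(s) = 48·6·18 / 255 = 1728/85.
r(t) = 12t^2 gives R(s) = 24/s^3.
e_ss = 24/K_a = 24/(1728/85) = 85/72.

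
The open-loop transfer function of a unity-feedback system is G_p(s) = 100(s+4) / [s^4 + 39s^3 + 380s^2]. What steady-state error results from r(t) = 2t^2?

Factoring s^2 from the denominator leaves a polynomial with constant term 380, so the system is type 2.
K_a = lim_{s→0} s^2·G_p(s) = 100·4 / 380 = 20/19.
r(t) = 2t^2 gives R(s) = 4/s^3.
e_ss = 4/K_a = 4/(20/19) = 3.8.

3.8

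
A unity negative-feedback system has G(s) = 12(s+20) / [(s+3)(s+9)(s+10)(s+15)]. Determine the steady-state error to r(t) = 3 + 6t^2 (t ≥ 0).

infinity

No free integrators in G(s): this is a type 0 system. Treating each term separately:
  • 3: e_ss = 3/(1+K_p) with K_p=8/135 → 405/143.
  • 6t^2: a type-0 system cannot track it, e_ss → ∞.
The unbounded component dominates.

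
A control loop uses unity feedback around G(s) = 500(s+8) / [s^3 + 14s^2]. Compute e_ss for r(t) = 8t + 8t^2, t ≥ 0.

Lowest-order denominator term is 14s^2, so the open loop has 2 poles at the origin → type 2 system. Taking each input component in turn:
  • 8t: tracked with zero error.
  • 8t^2: e_ss = 16/K_a with K_a=2000/7 → 0.056.
Total e_ss = 0.056.

0.056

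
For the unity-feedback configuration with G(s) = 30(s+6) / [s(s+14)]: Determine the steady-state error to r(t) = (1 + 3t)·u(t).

The open loop has one pole at the origin → type 1 system. By superposition:
  • 1: tracked with zero error.
  • 3t: e_ss = 3/K_v with K_v=90/7 → 7/30.
Total e_ss = 7/30.

7/30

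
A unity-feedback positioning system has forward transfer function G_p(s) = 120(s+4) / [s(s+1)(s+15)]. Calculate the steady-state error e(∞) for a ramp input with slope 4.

0.125

The open loop has one pole at the origin → type 1 system.
K_v = lim_{s→0} s·G_p(s) = 120·4 / (1·15) = 32.
e_ss = 4/K_v = 4/32 = 0.125.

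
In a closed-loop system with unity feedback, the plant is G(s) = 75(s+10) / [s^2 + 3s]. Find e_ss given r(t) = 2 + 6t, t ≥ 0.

0.024

The denominator has no term below 3s — 1 pole at s=0, type 1. Taking each input component in turn:
  • 2: tracked with zero error.
  • 6t: e_ss = 6/K_v with K_v=250 → 0.024.
Total e_ss = 0.024.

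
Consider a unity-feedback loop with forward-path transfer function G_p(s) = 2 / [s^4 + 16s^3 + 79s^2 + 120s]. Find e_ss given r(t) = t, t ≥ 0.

The denominator has no term below 120s — 1 pole at s=0, type 1.
K_v = lim_{s→0} s·G_p(s) = 2 / 120 = 1/60.
e_ss = 1/K_v = 1/(1/60) = 60.

60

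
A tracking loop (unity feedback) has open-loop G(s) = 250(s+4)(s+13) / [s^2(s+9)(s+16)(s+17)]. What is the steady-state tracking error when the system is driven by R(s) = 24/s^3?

7344/1625

The open loop has two poles at the origin → type 2 system.
K_a = lim_{s→0} s^2·G(s) = 250·4·13 / (9·16·17) = 1625/306.
r(t) = 12t^2 gives R(s) = 24/s^3.
e_ss = 24/K_a = 24/(1625/306) = 7344/1625.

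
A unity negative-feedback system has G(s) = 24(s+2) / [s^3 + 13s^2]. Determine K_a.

48/13

Lowest-order denominator term is 13s^2, so the open loop has 2 poles at the origin → type 2 system.
K_a = lim_{s→0} s^2·G(s) = 24·2 / 13 = 48/13.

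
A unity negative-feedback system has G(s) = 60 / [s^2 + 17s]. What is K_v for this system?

60/17

The denominator has no term below 17s — 1 pole at s=0, type 1.
K_v = lim_{s→0} s·G(s) = 60 / 17 = 60/17.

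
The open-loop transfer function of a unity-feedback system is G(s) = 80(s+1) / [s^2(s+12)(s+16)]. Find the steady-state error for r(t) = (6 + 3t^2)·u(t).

Two free integrators in G(s): this is a type 2 system. By superposition:
  • 6: tracked with zero error.
  • 3t^2: e_ss = 6/K_a with K_a=5/12 → 14.4.
Total e_ss = 14.4.

14.4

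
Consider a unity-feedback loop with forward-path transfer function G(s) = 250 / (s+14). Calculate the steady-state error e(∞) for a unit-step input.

System type = 0 (no poles at s=0).
K_p = lim_{s→0} G(s) = 250 / (14) = 125/7.
e_ss = 1/(1 + K_p) = 1/(132/7) = 7/132.

7/132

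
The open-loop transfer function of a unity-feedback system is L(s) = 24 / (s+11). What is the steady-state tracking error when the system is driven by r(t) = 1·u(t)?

11/35

The open loop has no poles at the origin → type 0 system.
K_p = lim_{s→0} L(s) = 24 / (11) = 24/11.
e_ss = 1/(1 + K_p) = 1/(35/11) = 11/35.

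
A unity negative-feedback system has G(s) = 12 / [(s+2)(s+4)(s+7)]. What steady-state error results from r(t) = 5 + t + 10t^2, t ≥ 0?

G(s) has no factors of s in the denominator, so the system is type 0. Taking each input component in turn:
  • 5: e_ss = 5/(1+K_p) with K_p=3/14 → 70/17.
  • t: a type-0 system cannot track it, e_ss → ∞.
  • 10t^2: a type-0 system cannot track it, e_ss → ∞.
The unbounded component dominates.

infinity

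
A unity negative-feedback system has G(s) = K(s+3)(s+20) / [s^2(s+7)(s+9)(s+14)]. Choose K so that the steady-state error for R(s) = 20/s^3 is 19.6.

15

System type = 2 (two poles at s=0).
K_a = lim_{s→0} s^2·G(s) = K·3·20 / (7·9·14) = (10/147)·K.
e_ss = 20/K_a = 19.6 ⇒ K_a = 50/49 ⇒ K = (50/49)/(10/147) = 15.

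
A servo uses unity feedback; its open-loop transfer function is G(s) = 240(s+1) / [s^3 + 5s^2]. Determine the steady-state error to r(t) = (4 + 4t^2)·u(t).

The denominator has no term below 5s^2 — 2 poles at s=0, type 2. By superposition:
  • 4: tracked with zero error.
  • 4t^2: e_ss = 8/K_a with K_a=48 → 1/6.
Total e_ss = 1/6.

1/6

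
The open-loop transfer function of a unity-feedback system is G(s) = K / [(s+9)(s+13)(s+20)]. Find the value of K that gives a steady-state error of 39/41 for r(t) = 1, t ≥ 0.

The open loop has no poles at the origin → type 0 system.
K_p = lim_{s→0} G(s) = K / (9·13·20) = (1/2340)·K.
e_ss = 1/(1 + K_p) = 39/41 ⇒ 1 + (1/2340)·K = 41/39 ⇒ K = 120.

120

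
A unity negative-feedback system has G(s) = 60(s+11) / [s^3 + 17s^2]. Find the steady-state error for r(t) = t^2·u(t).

17/330

Factoring s^2 from the denominator leaves a polynomial with constant term 17, so the system is type 2.
K_a = lim_{s→0} s^2·G(s) = 60·11 / 17 = 660/17.
r(t) = t^2 gives R(s) = 2/s^3.
e_ss = 2/K_a = 2/(660/17) = 17/330.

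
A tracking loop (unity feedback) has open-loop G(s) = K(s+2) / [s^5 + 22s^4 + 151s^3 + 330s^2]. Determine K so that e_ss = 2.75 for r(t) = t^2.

The denominator has no term below 330s^2 — 2 poles at s=0, type 2.
K_a = lim_{s→0} s^2·G(s) = K·2 / 330 = (1/165)·K.
e_ss = 2/K_a = 2.75 ⇒ K_a = 8/11 ⇒ K = (8/11)/(1/165) = 120.

120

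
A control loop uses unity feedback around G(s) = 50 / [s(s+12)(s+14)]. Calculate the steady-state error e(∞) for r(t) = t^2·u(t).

One free integrator in G(s): this is a type 1 system.
For a type-1 system K_a = 0, so e_ss to a parabolic input is unbounded.

infinity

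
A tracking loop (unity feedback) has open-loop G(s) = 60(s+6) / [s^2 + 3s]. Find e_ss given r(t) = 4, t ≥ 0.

The denominator has no term below 3s — 1 pole at s=0, type 1.
A type-1 system has K_p = ∞, so it tracks a step input with zero steady-state error.

0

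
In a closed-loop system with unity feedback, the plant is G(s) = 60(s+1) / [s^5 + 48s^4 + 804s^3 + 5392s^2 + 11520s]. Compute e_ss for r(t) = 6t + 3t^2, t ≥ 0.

infinity

Factoring s from the denominator leaves a polynomial with constant term 11520, so the system is type 1. By superposition:
  • 6t: e_ss = 6/K_v with K_v=1/192 → 1152.
  • 3t^2: a type-1 system cannot track it, e_ss → ∞.
The unbounded component dominates.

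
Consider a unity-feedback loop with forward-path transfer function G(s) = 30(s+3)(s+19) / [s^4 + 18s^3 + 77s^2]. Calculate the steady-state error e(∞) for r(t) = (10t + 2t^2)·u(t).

154/855

The denominator has no term below 77s^2 — 2 poles at s=0, type 2. Treating each term separately:
  • 10t: tracked with zero error.
  • 2t^2: e_ss = 4/K_a with K_a=1710/77 → 154/855.
Total e_ss = 154/855.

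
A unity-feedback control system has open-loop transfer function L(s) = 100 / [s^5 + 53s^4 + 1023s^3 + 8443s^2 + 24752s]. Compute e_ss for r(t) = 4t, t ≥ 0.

990.08

The denominator has no term below 24752s — 1 pole at s=0, type 1.
K_v = lim_{s→0} s·L(s) = 100 / 24752 = 25/6188.
e_ss = 4/K_v = 4/(25/6188) = 990.08.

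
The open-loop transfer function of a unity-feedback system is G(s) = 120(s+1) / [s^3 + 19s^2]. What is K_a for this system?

Factoring s^2 from the denominator leaves a polynomial with constant term 19, so the system is type 2.
K_a = lim_{s→0} s^2·G(s) = 120·1 / 19 = 120/19.

120/19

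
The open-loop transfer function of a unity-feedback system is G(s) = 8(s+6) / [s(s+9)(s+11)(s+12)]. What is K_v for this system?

The open loop has one pole at the origin → type 1 system.
K_v = lim_{s→0} s·G(s) = 8·6 / (9·11·12) = 4/99.

4/99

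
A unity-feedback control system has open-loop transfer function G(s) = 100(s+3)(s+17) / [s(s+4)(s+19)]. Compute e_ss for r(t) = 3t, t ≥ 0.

System type = 1 (one pole at s=0).
K_v = lim_{s→0} s·G(s) = 100·3·17 / (4·19) = 1275/19.
e_ss = 3/K_v = 3/(1275/19) = 19/425.

19/425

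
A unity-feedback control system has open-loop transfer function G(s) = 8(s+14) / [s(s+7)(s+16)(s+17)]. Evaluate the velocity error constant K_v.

1/17

One free integrator in G(s): this is a type 1 system.
K_v = lim_{s→0} s·G(s) = 8·14 / (7·16·17) = 1/17.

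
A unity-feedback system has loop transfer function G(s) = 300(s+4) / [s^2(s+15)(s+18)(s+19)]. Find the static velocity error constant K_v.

infinity

K_v = lim_{s→0} s·G(s); with 2 poles at the origin the limit diverges, so K_v = ∞.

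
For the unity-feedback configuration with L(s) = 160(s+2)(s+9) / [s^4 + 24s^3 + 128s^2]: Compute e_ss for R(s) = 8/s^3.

The denominator has no term below 128s^2 — 2 poles at s=0, type 2.
K_a = lim_{s→0} s^2·L(s) = 160·2·9 / 128 = 22.5.
r(t) = 4t^2 gives R(s) = 8/s^3.
e_ss = 8/K_a = 8/22.5 = 16/45.

16/45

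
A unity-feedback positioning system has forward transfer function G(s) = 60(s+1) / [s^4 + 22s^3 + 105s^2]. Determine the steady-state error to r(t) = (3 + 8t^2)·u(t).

Lowest-order denominator term is 105s^2, so the open loop has 2 poles at the origin → type 2 system. Treating each term separately:
  • 3: tracked with zero error.
  • 8t^2: e_ss = 16/K_a with K_a=4/7 → 28.
Total e_ss = 28.

28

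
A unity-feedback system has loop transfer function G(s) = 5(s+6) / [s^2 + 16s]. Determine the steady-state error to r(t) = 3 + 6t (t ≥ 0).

The denominator has no term below 16s — 1 pole at s=0, type 1. Taking each input component in turn:
  • 3: tracked with zero error.
  • 6t: e_ss = 6/K_v with K_v=1.875 → 3.2.
Total e_ss = 3.2.

3.2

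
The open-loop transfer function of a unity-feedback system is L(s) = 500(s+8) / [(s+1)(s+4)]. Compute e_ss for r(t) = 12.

12/1001

The open loop has no poles at the origin → type 0 system.
K_p = lim_{s→0} L(s) = 500·8 / (1·4) = 1000.
e_ss = 12/(1 + K_p) = 12/1001.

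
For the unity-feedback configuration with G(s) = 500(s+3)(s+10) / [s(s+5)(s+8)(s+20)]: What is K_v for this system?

The open loop has one pole at the origin → type 1 system.
K_v = lim_{s→0} s·G(s) = 500·3·10 / (5·8·20) = 18.75.

18.75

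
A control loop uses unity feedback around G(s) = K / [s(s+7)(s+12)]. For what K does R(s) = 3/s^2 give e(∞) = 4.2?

The open loop has one pole at the origin → type 1 system.
K_v = lim_{s→0} s·G(s) = K / (7·12) = (1/84)·K.
e_ss = 3/K_v = 4.2 ⇒ K_v = 5/7 ⇒ K = (5/7)/(1/84) = 60.

60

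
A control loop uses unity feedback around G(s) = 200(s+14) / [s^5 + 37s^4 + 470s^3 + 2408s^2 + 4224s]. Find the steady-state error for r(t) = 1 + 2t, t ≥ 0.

Lowest-order denominator term is 4224s, so the open loop has 1 pole at the origin → type 1 system. Taking each input component in turn:
  • 1: tracked with zero error.
  • 2t: e_ss = 2/K_v with K_v=175/264 → 528/175.
Total e_ss = 528/175.

528/175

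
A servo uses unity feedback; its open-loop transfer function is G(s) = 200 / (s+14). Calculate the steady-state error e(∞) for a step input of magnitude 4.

28/107

The open loop has no poles at the origin → type 0 system.
K_p = lim_{s→0} G(s) = 200 / (14) = 100/7.
e_ss = 4/(1 + K_p) = 4/(107/7) = 28/107.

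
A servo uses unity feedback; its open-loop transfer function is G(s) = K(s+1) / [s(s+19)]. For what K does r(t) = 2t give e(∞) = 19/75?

150

One free integrator in G(s): this is a type 1 system.
K_v = lim_{s→0} s·G(s) = K·1 / (19) = (1/19)·K.
e_ss = 2/K_v = 19/75 ⇒ K_v = 150/19 ⇒ K = (150/19)/(1/19) = 150.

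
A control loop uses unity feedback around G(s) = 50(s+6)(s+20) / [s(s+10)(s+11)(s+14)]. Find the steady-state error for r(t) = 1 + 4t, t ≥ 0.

One free integrator in G(s): this is a type 1 system. Treating each term separately:
  • 1: tracked with zero error.
  • 4t: e_ss = 4/K_v with K_v=300/77 → 77/75.
Total e_ss = 77/75.

77/75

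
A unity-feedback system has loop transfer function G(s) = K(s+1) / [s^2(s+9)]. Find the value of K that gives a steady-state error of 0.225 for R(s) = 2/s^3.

80

The open loop has two poles at the origin → type 2 system.
K_a = lim_{s→0} s^2·G(s) = K·1 / (9) = (1/9)·K.
e_ss = 2/K_a = 0.225 ⇒ K_a = 80/9 ⇒ K = (80/9)/(1/9) = 80.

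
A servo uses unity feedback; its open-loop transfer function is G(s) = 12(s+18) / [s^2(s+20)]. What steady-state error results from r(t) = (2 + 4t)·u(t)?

G(s) has two factors of s in the denominator, so the system is type 2. By superposition:
  • 2: tracked with zero error.
  • 4t: tracked with zero error.
Total e_ss = 0.

0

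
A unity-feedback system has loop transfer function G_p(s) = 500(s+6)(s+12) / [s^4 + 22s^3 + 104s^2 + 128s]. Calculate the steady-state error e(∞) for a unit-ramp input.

4/1125

The denominator has no term below 128s — 1 pole at s=0, type 1.
K_v = lim_{s→0} s·G_p(s) = 500·6·12 / 128 = 281.25.
e_ss = 1/K_v = 1/281.25 = 4/1125.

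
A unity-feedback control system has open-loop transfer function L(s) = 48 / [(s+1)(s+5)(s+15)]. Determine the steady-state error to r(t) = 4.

100/41

No free integrators in L(s): this is a type 0 system.
K_p = lim_{s→0} L(s) = 48 / (1·5·15) = 0.64.
e_ss = 4/(1 + K_p) = 4/1.64 = 100/41.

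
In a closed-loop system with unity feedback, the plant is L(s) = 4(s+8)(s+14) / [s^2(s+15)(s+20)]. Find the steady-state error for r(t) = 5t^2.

L(s) has two factors of s in the denominator, so the system is type 2.
K_a = lim_{s→0} s^2·L(s) = 4·8·14 / (15·20) = 112/75.
r(t) = 5t^2 gives R(s) = 10/s^3.
e_ss = 10/K_a = 10/(112/75) = 375/56.

375/56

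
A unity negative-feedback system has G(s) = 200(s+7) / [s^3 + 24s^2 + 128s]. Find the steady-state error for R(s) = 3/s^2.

The denominator has no term below 128s — 1 pole at s=0, type 1.
K_v = lim_{s→0} s·G(s) = 200·7 / 128 = 10.9375.
e_ss = 3/K_v = 3/10.9375 = 48/175.

48/175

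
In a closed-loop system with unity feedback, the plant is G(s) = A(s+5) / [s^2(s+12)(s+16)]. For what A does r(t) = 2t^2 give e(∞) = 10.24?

G(s) has two factors of s in the denominator, so the system is type 2.
K_a = lim_{s→0} s^2·G(s) = A·5 / (12·16) = (5/192)·A.
e_ss = 4/K_a = 10.24 ⇒ K_a = 25/64 ⇒ A = (25/64)/(5/192) = 15.

15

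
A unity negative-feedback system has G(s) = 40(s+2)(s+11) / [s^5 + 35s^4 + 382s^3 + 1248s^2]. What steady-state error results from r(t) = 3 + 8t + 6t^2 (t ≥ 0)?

Lowest-order denominator term is 1248s^2, so the open loop has 2 poles at the origin → type 2 system. By superposition:
  • 3: tracked with zero error.
  • 8t: tracked with zero error.
  • 6t^2: e_ss = 12/K_a with K_a=55/78 → 936/55.
Total e_ss = 936/55.

936/55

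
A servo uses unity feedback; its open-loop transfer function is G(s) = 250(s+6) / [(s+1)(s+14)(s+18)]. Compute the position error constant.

G(s) has no factors of s in the denominator, so the system is type 0.
K_p = lim_{s→0} G(s) = 250·6 / (1·14·18) = 125/21.

125/21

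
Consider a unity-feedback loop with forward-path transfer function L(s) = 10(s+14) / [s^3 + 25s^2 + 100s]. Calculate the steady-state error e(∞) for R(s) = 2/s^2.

Factoring s from the denominator leaves a polynomial with constant term 100, so the system is type 1.
K_v = lim_{s→0} s·L(s) = 10·14 / 100 = 1.4.
e_ss = 2/K_v = 2/1.4 = 10/7.

10/7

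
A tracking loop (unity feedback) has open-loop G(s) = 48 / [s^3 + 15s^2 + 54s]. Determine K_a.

0

The denominator has no term below 54s — 1 pole at s=0, type 1.
K_a = lim_{s→0} s^2·G(s) = 0 (the extra factor of s kills the finite limit).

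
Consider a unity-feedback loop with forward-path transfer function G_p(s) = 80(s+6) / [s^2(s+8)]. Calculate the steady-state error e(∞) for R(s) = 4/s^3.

Two free integrators in G_p(s): this is a type 2 system.
K_a = lim_{s→0} s^2·G_p(s) = 80·6 / (8) = 60.
r(t) = 2t^2 gives R(s) = 4/s^3.
e_ss = 4/K_a = 4/60 = 1/15.

1/15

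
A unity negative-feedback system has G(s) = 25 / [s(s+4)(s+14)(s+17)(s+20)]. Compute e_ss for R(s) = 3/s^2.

2284.8

The open loop has one pole at the origin → type 1 system.
K_v = lim_{s→0} s·G(s) = 25 / (4·14·17·20) = 5/3808.
e_ss = 3/K_v = 3/(5/3808) = 2284.8.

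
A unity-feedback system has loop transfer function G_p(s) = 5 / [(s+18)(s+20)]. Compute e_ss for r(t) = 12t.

infinity

The open loop has no poles at the origin → type 0 system.
For a type-0 system K_v = 0, so e_ss to a ramp input is unbounded.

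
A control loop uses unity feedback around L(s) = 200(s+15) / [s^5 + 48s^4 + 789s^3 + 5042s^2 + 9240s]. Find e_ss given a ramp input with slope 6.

18.48

The denominator has no term below 9240s — 1 pole at s=0, type 1.
K_v = lim_{s→0} s·L(s) = 200·15 / 9240 = 25/77.
e_ss = 6/K_v = 6/(25/77) = 18.48.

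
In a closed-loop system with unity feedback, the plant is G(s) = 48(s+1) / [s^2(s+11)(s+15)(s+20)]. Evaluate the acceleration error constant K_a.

The open loop has two poles at the origin → type 2 system.
K_a = lim_{s→0} s^2·G(s) = 48·1 / (11·15·20) = 4/275.

4/275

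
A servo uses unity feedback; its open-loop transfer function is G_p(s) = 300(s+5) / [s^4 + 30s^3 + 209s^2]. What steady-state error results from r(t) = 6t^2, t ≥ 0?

The denominator has no term below 209s^2 — 2 poles at s=0, type 2.
K_a = lim_{s→0} s^2·G_p(s) = 300·5 / 209 = 1500/209.
r(t) = 6t^2 gives R(s) = 12/s^3.
e_ss = 12/K_a = 12/(1500/209) = 1.672.

1.672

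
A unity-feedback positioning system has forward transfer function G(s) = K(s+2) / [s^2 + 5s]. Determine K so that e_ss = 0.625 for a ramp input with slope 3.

12

The denominator has no term below 5s — 1 pole at s=0, type 1.
K_v = lim_{s→0} s·G(s) = K·2 / 5 = 0.4·K.
e_ss = 3/K_v = 0.625 ⇒ K_v = 4.8 ⇒ K = 4.8/0.4 = 12.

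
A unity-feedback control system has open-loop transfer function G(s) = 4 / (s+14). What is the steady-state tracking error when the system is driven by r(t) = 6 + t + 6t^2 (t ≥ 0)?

No free integrators in G(s): this is a type 0 system. Treating each term separately:
  • 6: e_ss = 6/(1+K_p) with K_p=2/7 → 14/3.
  • t: a type-0 system cannot track it, e_ss → ∞.
  • 6t^2: a type-0 system cannot track it, e_ss → ∞.
The unbounded component dominates.

infinity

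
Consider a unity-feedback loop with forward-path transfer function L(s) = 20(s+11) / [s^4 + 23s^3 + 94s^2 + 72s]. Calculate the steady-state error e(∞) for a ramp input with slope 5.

Lowest-order denominator term is 72s, so the open loop has 1 pole at the origin → type 1 system.
K_v = lim_{s→0} s·L(s) = 20·11 / 72 = 55/18.
e_ss = 5/K_v = 5/(55/18) = 18/11.

18/11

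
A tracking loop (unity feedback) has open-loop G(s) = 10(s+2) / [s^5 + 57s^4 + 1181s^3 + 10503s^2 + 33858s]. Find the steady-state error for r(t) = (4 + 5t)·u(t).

Factoring s from the denominator leaves a polynomial with constant term 33858, so the system is type 1. By superposition:
  • 4: tracked with zero error.
  • 5t: e_ss = 5/K_v with K_v=10/16929 → 8464.5.
Total e_ss = 8464.5.

8464.5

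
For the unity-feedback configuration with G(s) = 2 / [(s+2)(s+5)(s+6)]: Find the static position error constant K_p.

1/30

System type = 0 (no poles at s=0).
K_p = lim_{s→0} G(s) = 2 / (2·5·6) = 1/30.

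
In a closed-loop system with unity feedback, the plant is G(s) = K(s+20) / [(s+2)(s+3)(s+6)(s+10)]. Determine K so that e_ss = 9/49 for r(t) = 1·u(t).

System type = 0 (no poles at s=0).
K_p = lim_{s→0} G(s) = K·20 / (2·3·6·10) = (1/18)·K.
e_ss = 1/(1 + K_p) = 9/49 ⇒ 1 + (1/18)·K = 49/9 ⇒ K = 80.

80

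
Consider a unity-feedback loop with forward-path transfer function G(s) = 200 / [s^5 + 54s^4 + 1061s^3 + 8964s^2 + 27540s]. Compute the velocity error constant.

10/1377

The denominator has no term below 27540s — 1 pole at s=0, type 1.
K_v = lim_{s→0} s·G(s) = 200 / 27540 = 10/1377.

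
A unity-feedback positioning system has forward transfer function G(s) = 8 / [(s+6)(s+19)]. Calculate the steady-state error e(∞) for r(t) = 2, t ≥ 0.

114/61

The open loop has no poles at the origin → type 0 system.
K_p = lim_{s→0} G(s) = 8 / (6·19) = 4/57.
e_ss = 2/(1 + K_p) = 2/(61/57) = 114/61.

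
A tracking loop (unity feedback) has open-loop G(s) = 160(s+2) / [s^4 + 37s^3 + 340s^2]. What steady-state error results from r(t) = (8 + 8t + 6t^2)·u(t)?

12.75

Factoring s^2 from the denominator leaves a polynomial with constant term 340, so the system is type 2. Treating each term separately:
  • 8: tracked with zero error.
  • 8t: tracked with zero error.
  • 6t^2: e_ss = 12/K_a with K_a=16/17 → 12.75.
Total e_ss = 12.75.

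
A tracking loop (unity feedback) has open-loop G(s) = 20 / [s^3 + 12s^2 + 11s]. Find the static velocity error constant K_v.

20/11

Factoring s from the denominator leaves a polynomial with constant term 11, so the system is type 1.
K_v = lim_{s→0} s·G(s) = 20 / 11 = 20/11.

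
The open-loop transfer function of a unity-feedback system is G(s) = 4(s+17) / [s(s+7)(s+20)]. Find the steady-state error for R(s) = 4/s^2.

System type = 1 (one pole at s=0).
K_v = lim_{s→0} s·G(s) = 4·17 / (7·20) = 17/35.
e_ss = 4/K_v = 4/(17/35) = 140/17.

140/17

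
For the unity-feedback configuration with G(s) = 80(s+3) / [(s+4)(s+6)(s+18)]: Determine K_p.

The open loop has no poles at the origin → type 0 system.
K_p = lim_{s→0} G(s) = 80·3 / (4·6·18) = 5/9.

5/9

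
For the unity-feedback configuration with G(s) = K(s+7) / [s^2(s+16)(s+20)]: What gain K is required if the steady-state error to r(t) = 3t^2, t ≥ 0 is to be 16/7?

The open loop has two poles at the origin → type 2 system.
K_a = lim_{s→0} s^2·G(s) = K·7 / (16·20) = (7/320)·K.
e_ss = 6/K_a = 16/7 ⇒ K_a = 2.625 ⇒ K = 2.625/(7/320) = 120.

120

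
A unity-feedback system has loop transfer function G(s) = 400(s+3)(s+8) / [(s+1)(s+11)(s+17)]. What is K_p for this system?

9600/187

System type = 0 (no poles at s=0).
K_p = lim_{s→0} G(s) = 400·3·8 / (1·11·17) = 9600/187.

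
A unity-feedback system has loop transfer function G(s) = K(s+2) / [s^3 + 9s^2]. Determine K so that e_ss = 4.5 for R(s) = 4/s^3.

4

Lowest-order denominator term is 9s^2, so the open loop has 2 poles at the origin → type 2 system.
K_a = lim_{s→0} s^2·G(s) = K·2 / 9 = (2/9)·K.
e_ss = 4/K_a = 4.5 ⇒ K_a = 8/9 ⇒ K = (8/9)/(2/9) = 4.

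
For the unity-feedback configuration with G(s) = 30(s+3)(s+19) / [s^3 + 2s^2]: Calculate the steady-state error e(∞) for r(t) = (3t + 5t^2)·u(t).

Lowest-order denominator term is 2s^2, so the open loop has 2 poles at the origin → type 2 system. By superposition:
  • 3t: tracked with zero error.
  • 5t^2: e_ss = 10/K_a with K_a=855 → 2/171.
Total e_ss = 2/171.

2/171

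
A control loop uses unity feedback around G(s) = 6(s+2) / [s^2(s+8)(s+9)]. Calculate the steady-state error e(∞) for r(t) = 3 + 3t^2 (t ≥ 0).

The open loop has two poles at the origin → type 2 system. By superposition:
  • 3: tracked with zero error.
  • 3t^2: e_ss = 6/K_a with K_a=1/6 → 36.
Total e_ss = 36.

36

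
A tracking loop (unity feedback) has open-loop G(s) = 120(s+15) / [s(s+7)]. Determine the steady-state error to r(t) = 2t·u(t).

7/900

The open loop has one pole at the origin → type 1 system.
K_v = lim_{s→0} s·G(s) = 120·15 / (7) = 1800/7.
e_ss = 2/K_v = 2/(1800/7) = 7/900.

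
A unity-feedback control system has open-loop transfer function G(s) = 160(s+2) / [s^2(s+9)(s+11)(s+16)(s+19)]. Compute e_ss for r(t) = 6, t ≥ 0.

0

G(s) has two factors of s in the denominator, so the system is type 2.
A type-2 system has K_p = ∞, so it tracks a step input with zero steady-state error.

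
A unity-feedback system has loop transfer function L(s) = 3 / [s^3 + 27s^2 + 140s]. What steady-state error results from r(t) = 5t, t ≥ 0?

700/3

Factoring s from the denominator leaves a polynomial with constant term 140, so the system is type 1.
K_v = lim_{s→0} s·L(s) = 3 / 140 = 3/140.
e_ss = 5/K_v = 5/(3/140) = 700/3.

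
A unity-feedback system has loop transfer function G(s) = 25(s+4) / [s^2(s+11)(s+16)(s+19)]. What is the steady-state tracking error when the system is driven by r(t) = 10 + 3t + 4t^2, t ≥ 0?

267.52

System type = 2 (two poles at s=0). Taking each input component in turn:
  • 10: tracked with zero error.
  • 3t: tracked with zero error.
  • 4t^2: e_ss = 8/K_a with K_a=25/836 → 267.52.
Total e_ss = 267.52.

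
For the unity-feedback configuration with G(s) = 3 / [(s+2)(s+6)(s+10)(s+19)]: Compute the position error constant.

System type = 0 (no poles at s=0).
K_p = lim_{s→0} G(s) = 3 / (2·6·10·19) = 1/760.

1/760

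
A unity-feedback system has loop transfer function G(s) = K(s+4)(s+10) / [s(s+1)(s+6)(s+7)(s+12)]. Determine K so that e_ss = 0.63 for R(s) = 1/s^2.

20

One free integrator in G(s): this is a type 1 system.
K_v = lim_{s→0} s·G(s) = K·4·10 / (1·6·7·12) = (5/63)·K.
e_ss = 1/K_v = 0.63 ⇒ K_v = 100/63 ⇒ K = (100/63)/(5/63) = 20.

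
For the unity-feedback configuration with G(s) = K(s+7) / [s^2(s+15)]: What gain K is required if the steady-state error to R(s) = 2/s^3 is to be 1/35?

150

The open loop has two poles at the origin → type 2 system.
K_a = lim_{s→0} s^2·G(s) = K·7 / (15) = (7/15)·K.
e_ss = 2/K_a = 1/35 ⇒ K_a = 70 ⇒ K = 70/(7/15) = 150.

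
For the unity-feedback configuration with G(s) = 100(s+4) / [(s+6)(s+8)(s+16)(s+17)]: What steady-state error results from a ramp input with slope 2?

No free integrators in G(s): this is a type 0 system.
K_v = lim_{s→0} s·G(s) = 0; the steady-state error to this ramp input grows without bound.

infinity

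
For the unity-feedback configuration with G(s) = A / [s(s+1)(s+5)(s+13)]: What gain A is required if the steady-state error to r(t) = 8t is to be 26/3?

60

One free integrator in G(s): this is a type 1 system.
K_v = lim_{s→0} s·G(s) = A / (1·5·13) = (1/65)·A.
e_ss = 8/K_v = 26/3 ⇒ K_v = 12/13 ⇒ A = (12/13)/(1/65) = 60.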